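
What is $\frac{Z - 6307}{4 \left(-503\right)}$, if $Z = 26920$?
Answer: $- \frac{20613}{2012} \approx -10.245$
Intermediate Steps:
$\frac{Z - 6307}{4 \left(-503\right)} = \frac{26920 - 6307}{4 \left(-503\right)} = \frac{26920 - 6307}{-2012} = 20613 \left(- \frac{1}{2012}\right) = - \frac{20613}{2012}$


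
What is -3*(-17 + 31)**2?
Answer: -588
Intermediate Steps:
-3*(-17 + 31)**2 = -3*14**2 = -3*196 = -588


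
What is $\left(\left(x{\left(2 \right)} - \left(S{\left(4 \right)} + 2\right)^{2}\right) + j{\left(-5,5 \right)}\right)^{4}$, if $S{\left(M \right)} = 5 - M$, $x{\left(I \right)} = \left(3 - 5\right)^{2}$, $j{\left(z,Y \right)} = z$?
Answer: $10000$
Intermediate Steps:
$x{\left(I \right)} = 4$ ($x{\left(I \right)} = \left(-2\right)^{2} = 4$)
$\left(\left(x{\left(2 \right)} - \left(S{\left(4 \right)} + 2\right)^{2}\right) + j{\left(-5,5 \right)}\right)^{4} = \left(\left(4 - \left(\left(5 - 4\right) + 2\right)^{2}\right) - 5\right)^{4} = \left(\left(4 - \left(1 + 2\right)^{2}\right) - 5\right)^{4} = \left(\left(4 - 3^{2}\right) - 5\right)^{4} = \left(\left(4 - 9\right) - 5\right)^{4} = \left(-5 - 5\right)^{4} = \left(-10\right)^{4} = 10000$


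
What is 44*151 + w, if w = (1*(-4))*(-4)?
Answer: 6660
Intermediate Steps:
w = 16 (w = -4*(-4) = 16)
44*151 + w = 44*151 + 16 = 6644 + 16 = 6660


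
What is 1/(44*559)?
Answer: 1/24596 ≈ 4.0657e-5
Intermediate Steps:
1/(44*559) = 1/24596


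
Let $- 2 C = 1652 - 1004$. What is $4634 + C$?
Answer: $4310$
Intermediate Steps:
$C = -324$ ($C = - \frac{1652 - 1004}{2} = \left(- \frac{1}{2}\right) 648 = -324$)
$4634 + C = 4634 - 324 = 4310$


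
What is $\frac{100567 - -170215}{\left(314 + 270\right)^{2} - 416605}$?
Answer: $- \frac{270782}{75549} \approx -3.5842$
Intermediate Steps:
$\frac{100567 - -170215}{\left(314 + 270\right)^{2} - 416605} = \frac{100567 + 170215}{584^{2} - 416605} = \frac{270782}{341056 - 416605} = \frac{270782}{-75549} = 270782 \left(- \frac{1}{75549}\right) = - \frac{270782}{75549}$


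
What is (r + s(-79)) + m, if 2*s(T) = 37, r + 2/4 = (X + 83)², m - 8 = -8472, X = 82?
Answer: 18779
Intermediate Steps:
m = -8464 (m = 8 - 8472 = -8464)
r = 54449/2 (r = -½ + (82 + 83)² = -½ + 165² = -½ + 27225 = 54449/2 ≈ 27225.)
s(T) = 37/2 (s(T) = (½)*37 = 37/2)
(r + s(-79)) + m = (54449/2 + 37/2) - 8464 = 27243 - 8464 = 18779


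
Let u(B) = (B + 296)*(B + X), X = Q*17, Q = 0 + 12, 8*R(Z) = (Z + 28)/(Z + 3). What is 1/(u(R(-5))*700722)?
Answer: 128/5351705764713 ≈ 2.3918e-11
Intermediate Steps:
R(Z) = (28 + Z)/(8*(3 + Z)) (R(Z) = ((Z + 28)/(Z + 3))/8 = ((28 + Z)/(3 + Z))/8 = (28 + Z)/(8*(3 + Z)))
Q = 12
X = 204 (X = 12*17 = 204)
u(B) = (204 + B)*(296 + B) (u(B) = (B + 296)*(B + 204) = (296 + B)*(204 + B) = (204 + B)*(296 + B))
1/(u(R(-5))*700722) = 1/((60384 + ((28 - 5)/(8*(3 - 5)))² + 500*((28 - 5)/(8*(3 - 5))))*700722) = (1/700722)/(60384 + ((⅛)*23/(-2))² + 500*((⅛)*23/(-2))) = (1/700722)/(60384 + ((⅛)*(-½)*23)² + 500*((⅛)*(-½)*23)) = (1/700722)/(60384 + (-23/16)² + 500*(-23/16)) = (1/700722)/(60384 + 529/256 - 2875/4) = (1/700722)/(15274833/256) = (256/15274833)*(1/700722) = 128/5351705764713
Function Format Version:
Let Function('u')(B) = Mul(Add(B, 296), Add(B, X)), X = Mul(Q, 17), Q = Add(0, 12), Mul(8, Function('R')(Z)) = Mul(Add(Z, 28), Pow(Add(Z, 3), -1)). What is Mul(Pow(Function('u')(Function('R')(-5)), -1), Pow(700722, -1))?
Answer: Rational(128, 5351705764713) ≈ 2.3918e-11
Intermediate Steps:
Function('R')(Z) = Mul(Rational(1, 8), Pow(Add(3, Z), -1), Add(28, Z)) (Function('R')(Z) = Mul(Rational(1, 8), Mul(Add(Z, 28), Pow(Add(Z, 3), -1))) = Mul(Rational(1, 8), Mul(Add(28, Z), Pow(Add(3, Z), -1))) = Mul(Rational(1, 8), Mul(Pow(Add(3, Z), -1), Add(28, Z))) = Mul(Rational(1, 8), Pow(Add(3, Z), -1), Add(28, Z)))
Q = 12
X = 204 (X = Mul(12, 17) = 204)
Function('u')(B) = Mul(Add(204, B), Add(296, B)) (Function('u')(B) = Mul(Add(B, 296), Add(B, 204)) = Mul(Add(296, B), Add(204, B)) = Mul(Add(204, B), Add(296, B)))
Mul(Pow(Function('u')(Function('R')(-5)), -1), Pow(700722, -1)) = Mul(Pow(Add(60384, Pow(Mul(Rational(1, 8), Pow(Add(3, -5), -1), Add(28, -5)), 2), Mul(500, Mul(Rational(1, 8), Pow(Add(3, -5), -1), Add(28, -5)))), -1), Pow(700722, -1)) = Mul(Pow(Add(60384, Pow(Mul(Rational(1, 8), Pow(-2, -1), 23), 2), Mul(500, Mul(Rational(1, 8), Pow(-2, -1), 23))), -1), Rational(1, 700722)) = Mul(Pow(Add(60384, Pow(Mul(Rational(1, 8), Rational(-1, 2), 23), 2), Mul(500, Mul(Rational(1, 8), Rational(-1, 2), 23))), -1), Rational(1, 700722)) = Mul(Pow(Add(60384, Pow(Rational(-23, 16), 2), Mul(500, Rational(-23, 16))), -1), Rational(1, 700722)) = Mul(Pow(Add(60384, Rational(529, 256), Rational(-2875, 4)), -1), Rational(1, 700722)) = Mul(Pow(Rational(15274833, 256), -1), Rational(1, 700722)) = Mul(Rational(256, 15274833), Rational(1, 700722)) = Rational(128, 5351705764713)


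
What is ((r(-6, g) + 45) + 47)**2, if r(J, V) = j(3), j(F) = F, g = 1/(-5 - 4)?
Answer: 9025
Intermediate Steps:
g = -1/9 (g = 1/(-9) = -1/9 ≈ -0.11111)
r(J, V) = 3
((r(-6, g) + 45) + 47)**2 = ((3 + 45) + 47)**2 = (48 + 47)**2 = 95**2 = 9025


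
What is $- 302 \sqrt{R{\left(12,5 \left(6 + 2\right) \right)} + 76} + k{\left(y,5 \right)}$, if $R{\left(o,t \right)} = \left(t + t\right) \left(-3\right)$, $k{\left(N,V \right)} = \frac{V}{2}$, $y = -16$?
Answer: $\frac{5}{2} - 604 i \sqrt{41} \approx 2.5 - 3867.5 i$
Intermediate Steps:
$k{\left(N,V \right)} = \frac{V}{2}$ ($k{\left(N,V \right)} = V \frac{1}{2} = \frac{V}{2}$)
$R{\left(o,t \right)} = - 6 t$ ($R{\left(o,t \right)} = 2 t \left(-3\right) = - 6 t$)
$- 302 \sqrt{R{\left(12,5 \left(6 + 2\right) \right)} + 76} + k{\left(y,5 \right)} = - 302 \sqrt{- 6 \cdot 5 \left(6 + 2\right) + 76} + \frac{1}{2} \cdot 5 = - 302 \sqrt{- 6 \cdot 5 \cdot 8 + 76} + \frac{5}{2} = - 302 \sqrt{\left(-6\right) 40 + 76} + \frac{5}{2} = - 302 \sqrt{-240 + 76} + \frac{5}{2} = - 302 \sqrt{-164} + \frac{5}{2} = - 302 \cdot 2 i \sqrt{41} + \frac{5}{2} = - 604 i \sqrt{41} + \frac{5}{2} = \frac{5}{2} - 604 i \sqrt{41}$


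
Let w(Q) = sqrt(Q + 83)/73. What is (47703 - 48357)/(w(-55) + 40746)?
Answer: -35501643459/2211850098434 + 23871*sqrt(7)/2211850098434 ≈ -0.016051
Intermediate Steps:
w(Q) = sqrt(83 + Q)/73 (w(Q) = sqrt(83 + Q)*(1/73) = sqrt(83 + Q)/73)
(47703 - 48357)/(w(-55) + 40746) = (47703 - 48357)/(sqrt(83 - 55)/73 + 40746) = -654/(sqrt(28)/73 + 40746) = -654/((2*sqrt(7))/73 + 40746) = -654/(2*sqrt(7)/73 + 40746) = -654/(40746 + 2*sqrt(7)/73)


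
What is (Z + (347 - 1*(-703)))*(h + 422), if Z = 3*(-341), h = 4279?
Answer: 126927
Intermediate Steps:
Z = -1023
(Z + (347 - 1*(-703)))*(h + 422) = (-1023 + (347 - 1*(-703)))*(4279 + 422) = (-1023 + (347 + 703))*4701 = (-1023 + 1050)*4701 = 27*4701 = 126927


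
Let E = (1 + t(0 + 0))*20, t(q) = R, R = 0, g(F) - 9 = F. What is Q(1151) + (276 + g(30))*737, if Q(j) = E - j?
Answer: 231024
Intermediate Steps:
g(F) = 9 + F
t(q) = 0
E = 20 (E = (1 + 0)*20 = 1*20 = 20)
Q(j) = 20 - j
Q(1151) + (276 + g(30))*737 = (20 - 1*1151) + (276 + (9 + 30))*737 = (20 - 1151) + (276 + 39)*737 = -1131 + 315*737 = -1131 + 232155 = 231024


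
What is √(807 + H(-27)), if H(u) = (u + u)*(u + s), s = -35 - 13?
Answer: √4857 ≈ 69.692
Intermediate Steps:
s = -48
H(u) = 2*u*(-48 + u) (H(u) = (u + u)*(u - 48) = (2*u)*(-48 + u) = 2*u*(-48 + u))
√(807 + H(-27)) = √(807 + 2*(-27)*(-48 - 27)) = √(807 + 2*(-27)*(-75)) = √(807 + 4050) = √4857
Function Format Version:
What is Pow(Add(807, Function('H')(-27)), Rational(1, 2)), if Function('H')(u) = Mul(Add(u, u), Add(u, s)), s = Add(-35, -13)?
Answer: Pow(4857, Rational(1, 2)) ≈ 69.692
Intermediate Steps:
s = -48
Function('H')(u) = Mul(2, u, Add(-48, u)) (Function('H')(u) = Mul(Add(u, u), Add(u, -48)) = Mul(Mul(2, u), Add(-48, u)) = Mul(2, u, Add(-48, u)))
Pow(Add(807, Function('H')(-27)), Rational(1, 2)) = Pow(Add(807, Mul(2, -27, Add(-48, -27))), Rational(1, 2)) = Pow(Add(807, Mul(2, -27, -75)), Rational(1, 2)) = Pow(Add(807, 4050), Rational(1, 2)) = Pow(4857, Rational(1, 2))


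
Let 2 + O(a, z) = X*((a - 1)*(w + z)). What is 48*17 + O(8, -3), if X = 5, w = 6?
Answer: 919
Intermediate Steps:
O(a, z) = -2 + 5*(-1 + a)*(6 + z) (O(a, z) = -2 + 5*((a - 1)*(6 + z)) = -2 + 5*((-1 + a)*(6 + z)) = -2 + 5*(-1 + a)*(6 + z))
48*17 + O(8, -3) = 48*17 + (-32 - 5*(-3) + 30*8 + 5*8*(-3)) = 816 + (-32 + 15 + 240 - 120) = 816 + 103 = 919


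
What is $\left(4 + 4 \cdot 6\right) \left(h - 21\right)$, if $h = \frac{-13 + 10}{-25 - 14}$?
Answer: $- \frac{7616}{13} \approx -585.85$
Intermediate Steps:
$h = \frac{1}{13}$ ($h = - \frac{3}{-39} = \left(-3\right) \left(- \frac{1}{39}\right) = \frac{1}{13} \approx 0.076923$)
$\left(4 + 4 \cdot 6\right) \left(h - 21\right) = \left(4 + 4 \cdot 6\right) \left(\frac{1}{13} - 21\right) = \left(4 + 24\right) \left(\frac{1}{13} - 21\right) = 28 \left(- \frac{272}{13}\right) = - \frac{7616}{13}$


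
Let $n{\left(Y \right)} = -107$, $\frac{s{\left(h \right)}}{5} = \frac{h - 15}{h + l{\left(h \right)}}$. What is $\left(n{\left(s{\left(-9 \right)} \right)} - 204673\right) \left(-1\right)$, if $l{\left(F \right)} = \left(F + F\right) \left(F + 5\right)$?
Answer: $204780$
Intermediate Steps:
$l{\left(F \right)} = 2 F \left(5 + F\right)$
$s{\left(h \right)} = \frac{5 \left(-15 + h\right)}{h + 2 h \left(5 + h\right)}$ ($s{\left(h \right)} = 5 \frac{h - 15}{h + 2 h \left(5 + h\right)} = 5 \frac{-15 + h}{h + 2 h \left(5 + h\right)} = \frac{5 \left(-15 + h\right)}{h + 2 h \left(5 + h\right)}$)
$\left(n{\left(s{\left(-9 \right)} \right)} - 204673\right) \left(-1\right) = \left(-107 - 204673\right) \left(-1\right) = \left(-204780\right) \left(-1\right) = 204780$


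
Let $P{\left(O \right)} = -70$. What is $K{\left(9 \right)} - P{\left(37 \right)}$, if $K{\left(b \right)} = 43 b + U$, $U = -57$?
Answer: $400$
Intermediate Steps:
$K{\left(b \right)} = -57 + 43 b$ ($K{\left(b \right)} = 43 b - 57 = -57 + 43 b$)
$K{\left(9 \right)} - P{\left(37 \right)} = \left(-57 + 43 \cdot 9\right) - -70 = \left(-57 + 387\right) + 70 = 330 + 70 = 400$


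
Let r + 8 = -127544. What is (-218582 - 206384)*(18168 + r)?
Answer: 46484480944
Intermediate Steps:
r = -127552 (r = -8 - 127544 = -127552)
(-218582 - 206384)*(18168 + r) = (-218582 - 206384)*(18168 - 127552) = -424966*(-109384) = 46484480944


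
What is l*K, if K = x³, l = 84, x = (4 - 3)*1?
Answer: 84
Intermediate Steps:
x = 1 (x = 1*1 = 1)
K = 1 (K = 1³ = 1)
l*K = 84*1 = 84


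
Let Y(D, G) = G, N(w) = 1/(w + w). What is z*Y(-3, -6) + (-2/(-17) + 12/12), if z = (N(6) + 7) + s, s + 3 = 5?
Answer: -1815/34 ≈ -53.382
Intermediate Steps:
s = 2 (s = -3 + 5 = 2)
N(w) = 1/(2*w)
z = 109/12 (z = ((½)/6 + 7) + 2 = ((½)*(⅙) + 7) + 2 = (1/12 + 7) + 2 = 85/12 + 2 = 109/12 ≈ 9.0833)
z*Y(-3, -6) + (-2/(-17) + 12/12) = (109/12)*(-6) + (-2/(-17) + 12/12) = -109/2 + (-2*(-1/17) + 12*(1/12)) = -109/2 + (2/17 + 1) = -109/2 + 19/17 = -1815/34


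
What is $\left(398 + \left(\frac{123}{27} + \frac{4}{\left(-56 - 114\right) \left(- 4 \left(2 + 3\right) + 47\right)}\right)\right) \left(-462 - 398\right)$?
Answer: $- \frac{158904436}{459} \approx -3.462 \cdot 10^{5}$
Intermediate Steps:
$\left(398 + \left(\frac{123}{27} + \frac{4}{\left(-56 - 114\right) \left(- 4 \left(2 + 3\right) + 47\right)}\right)\right) \left(-462 - 398\right) = \left(398 + \left(123 \cdot \frac{1}{27} + \frac{4}{\left(-170\right) \left(\left(-4\right) 5 + 47\right)}\right)\right) \left(-860\right) = \left(398 + \left(\frac{41}{9} + \frac{4}{\left(-170\right) \left(-20 + 47\right)}\right)\right) \left(-860\right) = \left(398 + \left(\frac{41}{9} + \frac{4}{\left(-170\right) 27}\right)\right) \left(-860\right) = \left(398 + \left(\frac{41}{9} + \frac{4}{-4590}\right)\right) \left(-860\right) = \left(398 + \left(\frac{41}{9} + 4 \left(- \frac{1}{4590}\right)\right)\right) \left(-860\right) = \left(398 + \left(\frac{41}{9} - \frac{2}{2295}\right)\right) \left(-860\right) = \left(398 + \frac{10453}{2295}\right) \left(-860\right) = \frac{923863}{2295} \left(-860\right) = - \frac{158904436}{459}$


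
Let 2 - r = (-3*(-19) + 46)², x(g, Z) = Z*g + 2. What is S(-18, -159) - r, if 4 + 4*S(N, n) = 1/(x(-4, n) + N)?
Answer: 26302881/2480 ≈ 10606.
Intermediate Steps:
x(g, Z) = 2 + Z*g
S(N, n) = -1 + 1/(4*(2 + N - 4*n)) (S(N, n) = -1 + 1/(4*((2 + n*(-4)) + N)) = -1 + 1/(4*((2 - 4*n) + N)) = -1 + 1/(4*(2 + N - 4*n)))
r = -10607 (r = 2 - (-3*(-19) + 46)² = 2 - (57 + 46)² = 2 - 1*103² = 2 - 1*10609 = 2 - 10609 = -10607)
S(-18, -159) - r = (-7/4 - 1*(-18) + 4*(-159))/(2 - 18 - 4*(-159)) - 1*(-10607) = (-7/4 + 18 - 636)/(2 - 18 + 636) + 10607 = -2479/4/620 + 10607 = (1/620)*(-2479/4) + 10607 = -2479/2480 + 10607 = 26302881/2480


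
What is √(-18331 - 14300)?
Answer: I*√32631 ≈ 180.64*I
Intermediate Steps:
√(-18331 - 14300) = √(-32631) = I*√32631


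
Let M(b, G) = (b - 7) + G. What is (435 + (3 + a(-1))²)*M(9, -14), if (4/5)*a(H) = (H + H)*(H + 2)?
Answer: -5223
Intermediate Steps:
M(b, G) = -7 + G + b (M(b, G) = (-7 + b) + G = -7 + G + b)
a(H) = 5*H*(2 + H)/2 (a(H) = 5*((H + H)*(H + 2))/4 = 5*((2*H)*(2 + H))/4 = 5*(2*H*(2 + H))/4 = 5*H*(2 + H)/2)
(435 + (3 + a(-1))²)*M(9, -14) = (435 + (3 + (5/2)*(-1)*(2 - 1))²)*(-7 - 14 + 9) = (435 + (3 + (5/2)*(-1)*1)²)*(-12) = (435 + (3 - 5/2)²)*(-12) = (435 + (½)²)*(-12) = (435 + ¼)*(-12) = (1741/4)*(-12) = -5223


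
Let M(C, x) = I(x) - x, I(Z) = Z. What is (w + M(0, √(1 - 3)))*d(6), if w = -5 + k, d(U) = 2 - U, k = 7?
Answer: -8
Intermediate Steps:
w = 2 (w = -5 + 7 = 2)
M(C, x) = 0 (M(C, x) = x - x = 0)
(w + M(0, √(1 - 3)))*d(6) = (2 + 0)*(2 - 1*6) = 2*(2 - 6) = 2*(-4) = -8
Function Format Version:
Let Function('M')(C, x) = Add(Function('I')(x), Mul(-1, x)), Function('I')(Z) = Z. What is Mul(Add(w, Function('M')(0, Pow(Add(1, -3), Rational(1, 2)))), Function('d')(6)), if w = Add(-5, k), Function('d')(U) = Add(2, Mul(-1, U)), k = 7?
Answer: -8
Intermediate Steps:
w = 2 (w = Add(-5, 7) = 2)
Function('M')(C, x) = 0 (Function('M')(C, x) = Add(x, Mul(-1, x)) = 0)
Mul(Add(w, Function('M')(0, Pow(Add(1, -3), Rational(1, 2)))), Function('d')(6)) = Mul(Add(2, 0), Add(2, Mul(-1, 6))) = Mul(2, Add(2, -6)) = Mul(2, -4) = -8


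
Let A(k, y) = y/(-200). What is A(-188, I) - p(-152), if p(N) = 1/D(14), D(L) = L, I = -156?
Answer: 124/175 ≈ 0.70857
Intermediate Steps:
A(k, y) = -y/200 (A(k, y) = y*(-1/200) = -y/200)
p(N) = 1/14
A(-188, I) - p(-152) = -1/200*(-156) - 1*1/14 = 39/50 - 1/14 = 124/175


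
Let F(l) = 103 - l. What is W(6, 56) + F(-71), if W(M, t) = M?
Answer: 180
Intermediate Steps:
W(6, 56) + F(-71) = 6 + (103 - 1*(-71)) = 6 + (103 + 71) = 6 + 174 = 180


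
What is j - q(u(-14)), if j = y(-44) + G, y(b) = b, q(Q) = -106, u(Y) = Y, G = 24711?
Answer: 24773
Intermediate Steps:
j = 24667 (j = -44 + 24711 = 24667)
j - q(u(-14)) = 24667 - 1*(-106) = 24667 + 106 = 24773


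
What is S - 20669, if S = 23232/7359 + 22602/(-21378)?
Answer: -16420864970/794549 ≈ -20667.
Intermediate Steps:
S = 1668311/794549 (S = 23232*(1/7359) + 22602*(-1/21378) = 704/223 - 3767/3563 = 1668311/794549 ≈ 2.0997)
S - 20669 = 1668311/794549 - 20669 = -16420864970/794549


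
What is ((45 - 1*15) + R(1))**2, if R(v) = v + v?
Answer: 1024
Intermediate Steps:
R(v) = 2*v
((45 - 1*15) + R(1))**2 = ((45 - 1*15) + 2*1)**2 = ((45 - 15) + 2)**2 = (30 + 2)**2 = 32**2 = 1024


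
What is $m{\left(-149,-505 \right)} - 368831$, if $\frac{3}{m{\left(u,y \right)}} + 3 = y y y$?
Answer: $- \frac{47500869622871}{128787628} \approx -3.6883 \cdot 10^{5}$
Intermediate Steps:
$m{\left(u,y \right)} = \frac{3}{-3 + y^{3}}$ ($m{\left(u,y \right)} = \frac{3}{-3 + y y y} = \frac{3}{-3 + y^{2} y} = \frac{3}{-3 + y^{3}}$)
$m{\left(-149,-505 \right)} - 368831 = \frac{3}{-3 + \left(-505\right)^{3}} - 368831 = \frac{3}{-3 - 128787625} - 368831 = \frac{3}{-128787628} - 368831 = 3 \left(- \frac{1}{128787628}\right) - 368831 = - \frac{3}{128787628} - 368831 = - \frac{47500869622871}{128787628}$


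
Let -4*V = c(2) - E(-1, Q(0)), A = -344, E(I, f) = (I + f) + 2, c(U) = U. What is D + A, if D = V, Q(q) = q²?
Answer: -1377/4 ≈ -344.25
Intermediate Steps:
E(I, f) = 2 + I + f
V = -¼ (V = -(2 - (2 - 1 + 0²))/4 = -(2 - (2 - 1 + 0))/4 = -(2 - 1*1)/4 = -(2 - 1)/4 = -¼*1 = -¼ ≈ -0.25000)
D = -¼ ≈ -0.25000
D + A = -¼ - 344 = -1377/4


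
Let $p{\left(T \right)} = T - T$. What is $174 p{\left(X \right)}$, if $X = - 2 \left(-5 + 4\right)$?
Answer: $0$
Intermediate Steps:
$X = 2$ ($X = \left(-2\right) \left(-1\right) = 2$)
$p{\left(T \right)} = 0$
$174 p{\left(X \right)} = 174 \cdot 0 = 0$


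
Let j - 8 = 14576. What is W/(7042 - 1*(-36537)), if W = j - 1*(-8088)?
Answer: 22672/43579 ≈ 0.52025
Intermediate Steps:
j = 14584 (j = 8 + 14576 = 14584)
W = 22672 (W = 14584 - 1*(-8088) = 14584 + 8088 = 22672)
W/(7042 - 1*(-36537)) = 22672/(7042 - 1*(-36537)) = 22672/(7042 + 36537) = 22672/43579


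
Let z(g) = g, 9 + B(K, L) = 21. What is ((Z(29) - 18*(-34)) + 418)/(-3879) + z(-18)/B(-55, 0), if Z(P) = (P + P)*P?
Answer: -5687/2586 ≈ -2.1992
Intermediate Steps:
B(K, L) = 12 (B(K, L) = -9 + 21 = 12)
Z(P) = 2*P**2 (Z(P) = (2*P)*P = 2*P**2)
((Z(29) - 18*(-34)) + 418)/(-3879) + z(-18)/B(-55, 0) = ((2*29**2 - 18*(-34)) + 418)/(-3879) - 18/12 = ((2*841 + 612) + 418)*(-1/3879) - 18*1/12 = ((1682 + 612) + 418)*(-1/3879) - 3/2 = (2294 + 418)*(-1/3879) - 3/2 = 2712*(-1/3879) - 3/2 = -904/1293 - 3/2 = -5687/2586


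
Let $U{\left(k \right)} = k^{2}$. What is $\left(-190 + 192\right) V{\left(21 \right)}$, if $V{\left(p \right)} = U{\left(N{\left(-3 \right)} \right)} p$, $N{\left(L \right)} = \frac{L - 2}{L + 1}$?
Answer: $\frac{525}{2} \approx 262.5$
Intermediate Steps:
$N{\left(L \right)} = \frac{-2 + L}{1 + L}$
$V{\left(p \right)} = \frac{25 p}{4}$ ($V{\left(p \right)} = \left(\frac{-2 - 3}{1 - 3}\right)^{2} p = \left(\frac{1}{-2} \left(-5\right)\right)^{2} p = \left(\left(- \frac{1}{2}\right) \left(-5\right)\right)^{2} p = \left(\frac{5}{2}\right)^{2} p = \frac{25 p}{4}$)
$\left(-190 + 192\right) V{\left(21 \right)} = \left(-190 + 192\right) \frac{25}{4} \cdot 21 = 2 \cdot \frac{525}{4} = \frac{525}{2}$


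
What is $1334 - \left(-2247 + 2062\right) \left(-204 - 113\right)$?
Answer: $-57311$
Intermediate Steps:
$1334 - \left(-2247 + 2062\right) \left(-204 - 113\right) = 1334 - \left(-185\right) \left(-317\right) = 1334 - 58645 = -57311$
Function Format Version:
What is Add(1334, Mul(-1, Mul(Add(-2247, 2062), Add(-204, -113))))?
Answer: -57311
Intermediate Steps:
Add(1334, Mul(-1, Mul(Add(-2247, 2062), Add(-204, -113)))) = Add(1334, Mul(-1, Mul(-185, -317))) = Add(1334, Mul(-1, 58645)) = Add(1334, -58645) = -57311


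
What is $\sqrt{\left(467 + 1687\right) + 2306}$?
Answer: $2 \sqrt{1115} \approx 66.783$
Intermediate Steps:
$\sqrt{\left(467 + 1687\right) + 2306} = \sqrt{2154 + 2306} = \sqrt{4460} = 2 \sqrt{1115}$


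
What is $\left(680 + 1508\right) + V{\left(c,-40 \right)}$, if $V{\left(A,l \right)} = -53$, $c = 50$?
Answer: $2135$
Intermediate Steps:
$\left(680 + 1508\right) + V{\left(c,-40 \right)} = \left(680 + 1508\right) - 53 = 2188 - 53 = 2135$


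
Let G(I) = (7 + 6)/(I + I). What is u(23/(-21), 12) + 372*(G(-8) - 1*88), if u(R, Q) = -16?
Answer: -132217/4 ≈ -33054.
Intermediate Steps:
G(I) = 13/(2*I) (G(I) = 13/((2*I)) = 13*(1/(2*I)) = 13/(2*I))
u(23/(-21), 12) + 372*(G(-8) - 1*88) = -16 + 372*((13/2)/(-8) - 1*88) = -16 + 372*((13/2)*(-⅛) - 88) = -16 + 372*(-13/16 - 88) = -16 + 372*(-1421/16) = -16 - 132153/4 = -132217/4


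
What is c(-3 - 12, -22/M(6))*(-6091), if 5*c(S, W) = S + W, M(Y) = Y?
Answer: 341096/15 ≈ 22740.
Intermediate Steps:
c(S, W) = S/5 + W/5 (c(S, W) = (S + W)/5 = S/5 + W/5)
c(-3 - 12, -22/M(6))*(-6091) = ((-3 - 12)/5 + (-22/6)/5)*(-6091) = ((⅕)*(-15) + (-22*⅙)/5)*(-6091) = (-3 + (⅕)*(-11/3))*(-6091) = (-3 - 11/15)*(-6091) = -56/15*(-6091) = 341096/15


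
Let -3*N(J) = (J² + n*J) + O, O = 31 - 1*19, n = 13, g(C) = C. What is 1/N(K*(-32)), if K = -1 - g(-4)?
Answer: -1/2660 ≈ -0.00037594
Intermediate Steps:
K = 3 (K = -1 - 1*(-4) = -1 + 4 = 3)
O = 12 (O = 31 - 19 = 12)
N(J) = -4 - 13*J/3 - J²/3 (N(J) = -((J² + 13*J) + 12)/3 = -(12 + J² + 13*J)/3 = -4 - 13*J/3 - J²/3)
1/N(K*(-32)) = 1/(-4 - 13*(-32) - (3*(-32))²/3) = 1/(-4 - 13/3*(-96) - ⅓*(-96)²) = 1/(-4 + 416 - ⅓*9216) = 1/(-4 + 416 - 3072) = 1/(-2660) = -1/2660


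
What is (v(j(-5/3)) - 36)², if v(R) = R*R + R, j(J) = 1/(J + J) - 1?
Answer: 12680721/10000 ≈ 1268.1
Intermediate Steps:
j(J) = -1 + 1/(2*J) (j(J) = 1/(2*J) - 1 = -1 + 1/(2*J))
v(R) = R + R² (v(R) = R² + R = R + R²)
(v(j(-5/3)) - 36)² = (((½ - (-5)/3)/((-5/3)))*(1 + (½ - (-5)/3)/((-5/3))) - 36)² = (((½ - (-5)/3)/((-5*⅓)))*(1 + (½ - (-5)/3)/((-5*⅓))) - 36)² = (((½ - 1*(-5/3))/(-5/3))*(1 + (½ - 1*(-5/3))/(-5/3)) - 36)² = ((-3*(½ + 5/3)/5)*(1 - 3*(½ + 5/3)/5) - 36)² = ((-⅗*13/6)*(1 - ⅗*13/6) - 36)² = (-13*(1 - 13/10)/10 - 36)² = (-13/10*(-3/10) - 36)² = (39/100 - 36)² = (-3561/100)² = 12680721/10000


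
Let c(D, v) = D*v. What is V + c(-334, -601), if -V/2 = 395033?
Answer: -589332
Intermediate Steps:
V = -790066 (V = -2*395033 = -790066)
V + c(-334, -601) = -790066 - 334*(-601) = -790066 + 200734 = -589332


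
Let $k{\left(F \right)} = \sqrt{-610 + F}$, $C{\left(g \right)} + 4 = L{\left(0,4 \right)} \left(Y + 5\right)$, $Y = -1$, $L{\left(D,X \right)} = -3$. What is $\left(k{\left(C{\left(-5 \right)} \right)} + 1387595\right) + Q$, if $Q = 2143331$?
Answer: $3530926 + i \sqrt{626} \approx 3.5309 \cdot 10^{6} + 25.02 i$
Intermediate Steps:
$C{\left(g \right)} = -16$ ($C{\left(g \right)} = -4 - 3 \left(-1 + 5\right) = -4 - 12 = -16$)
$\left(k{\left(C{\left(-5 \right)} \right)} + 1387595\right) + Q = \left(\sqrt{-610 - 16} + 1387595\right) + 2143331 = \left(\sqrt{-626} + 1387595\right) + 2143331 = \left(i \sqrt{626} + 1387595\right) + 2143331 = \left(1387595 + i \sqrt{626}\right) + 2143331 = 3530926 + i \sqrt{626}$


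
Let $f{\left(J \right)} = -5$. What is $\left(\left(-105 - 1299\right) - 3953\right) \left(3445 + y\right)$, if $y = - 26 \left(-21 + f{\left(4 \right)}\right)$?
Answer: $-22076197$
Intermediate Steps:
$y = 676$ ($y = - 26 \left(-21 - 5\right) = \left(-26\right) \left(-26\right) = 676$)
$\left(\left(-105 - 1299\right) - 3953\right) \left(3445 + y\right) = \left(\left(-105 - 1299\right) - 3953\right) \left(3445 + 676\right) = \left(-1404 - 3953\right) 4121 = \left(-5357\right) 4121 = -22076197$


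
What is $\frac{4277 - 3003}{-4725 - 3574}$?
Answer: $- \frac{1274}{8299} \approx -0.15351$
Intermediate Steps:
$\frac{4277 - 3003}{-4725 - 3574} = \frac{4277 - 3003}{-8299} = \left(4277 - 3003\right) \left(- \frac{1}{8299}\right) = 1274 \left(- \frac{1}{8299}\right) = - \frac{1274}{8299}$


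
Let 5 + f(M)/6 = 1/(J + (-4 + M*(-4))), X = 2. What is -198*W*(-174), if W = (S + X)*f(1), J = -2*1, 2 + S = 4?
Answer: -21084624/5 ≈ -4.2169e+6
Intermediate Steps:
S = 2 (S = -2 + 4 = 2)
J = -2
f(M) = -30 + 6/(-6 - 4*M) (f(M) = -30 + 6/(-2 + (-4 + M*(-4))) = -30 + 6/(-2 + (-4 - 4*M)) = -30 + 6/(-6 - 4*M))
W = -612/5 (W = (2 + 2)*(3*(-31 - 20*1)/(3 + 2*1)) = 4*(3*(-31 - 20)/(3 + 2)) = 4*(3*(-51)/5) = 4*(3*(⅕)*(-51)) = 4*(-153/5) = -612/5 ≈ -122.40)
-198*W*(-174) = -198*(-612/5)*(-174) = (121176/5)*(-174) = -21084624/5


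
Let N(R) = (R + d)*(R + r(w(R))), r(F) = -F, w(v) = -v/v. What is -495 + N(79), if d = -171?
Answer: -7855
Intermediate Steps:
w(v) = -1 (w(v) = -1*1 = -1)
N(R) = (1 + R)*(-171 + R) (N(R) = (R - 171)*(R - 1*(-1)) = (-171 + R)*(R + 1) = (-171 + R)*(1 + R) = (1 + R)*(-171 + R))
-495 + N(79) = -495 + (-171 + 79² - 170*79) = -495 + (-171 + 6241 - 13430) = -495 - 7360 = -7855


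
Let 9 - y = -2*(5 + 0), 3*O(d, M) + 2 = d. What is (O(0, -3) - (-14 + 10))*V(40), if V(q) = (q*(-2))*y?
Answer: -15200/3 ≈ -5066.7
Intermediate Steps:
O(d, M) = -⅔ + d/3
y = 19 (y = 9 - (-2)*(5 + 0) = 9 - (-2)*5 = 9 - 1*(-10) = 9 + 10 = 19)
V(q) = -38*q (V(q) = (q*(-2))*19 = -2*q*19 = -38*q)
(O(0, -3) - (-14 + 10))*V(40) = ((-⅔ + (⅓)*0) - (-14 + 10))*(-38*40) = ((-⅔ + 0) - 1*(-4))*(-1520) = (-⅔ + 4)*(-1520) = (10/3)*(-1520) = -15200/3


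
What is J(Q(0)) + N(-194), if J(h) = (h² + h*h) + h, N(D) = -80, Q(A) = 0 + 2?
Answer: -70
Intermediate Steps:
Q(A) = 2
J(h) = h + 2*h² (J(h) = (h² + h²) + h = 2*h² + h = h + 2*h²)
J(Q(0)) + N(-194) = 2*(1 + 2*2) - 80 = 2*(1 + 4) - 80 = 2*5 - 80 = 10 - 80 = -70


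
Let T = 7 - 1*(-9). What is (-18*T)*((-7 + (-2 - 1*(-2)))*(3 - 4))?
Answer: -2016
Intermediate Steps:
T = 16 (T = 7 + 9 = 16)
(-18*T)*((-7 + (-2 - 1*(-2)))*(3 - 4)) = (-18*16)*((-7 + (-2 - 1*(-2)))*(3 - 4)) = -288*(-7 + (-2 + 2))*(-1) = -288*(-7 + 0)*(-1) = -(-2016)*(-1) = -288*7 = -2016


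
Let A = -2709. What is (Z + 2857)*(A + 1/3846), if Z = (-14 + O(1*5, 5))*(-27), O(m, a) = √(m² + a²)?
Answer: -33704860055/3846 + 468846585*√2/1282 ≈ -8.2464e+6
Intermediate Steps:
O(m, a) = √(a² + m²)
Z = 378 - 135*√2 (Z = (-14 + √(5² + (1*5)²))*(-27) = (-14 + √(25 + 5²))*(-27) = (-14 + √(25 + 25))*(-27) = (-14 + √50)*(-27) = (-14 + 5*√2)*(-27) = 378 - 135*√2 ≈ 187.08)
(Z + 2857)*(A + 1/3846) = ((378 - 135*√2) + 2857)*(-2709 + 1/3846) = (3235 - 135*√2)*(-2709 + 1/3846) = (3235 - 135*√2)*(-10418813/3846) = -33704860055/3846 + 468846585*√2/1282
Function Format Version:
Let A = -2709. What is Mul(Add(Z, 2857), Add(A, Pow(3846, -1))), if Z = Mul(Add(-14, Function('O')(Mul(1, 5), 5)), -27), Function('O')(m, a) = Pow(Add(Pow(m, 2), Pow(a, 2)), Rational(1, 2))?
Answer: Add(Rational(-33704860055, 3846), Mul(Rational(468846585, 1282), Pow(2, Rational(1, 2)))) ≈ -8.2464e+6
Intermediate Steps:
Function('O')(m, a) = Pow(Add(Pow(a, 2), Pow(m, 2)), Rational(1, 2))
Z = Add(378, Mul(-135, Pow(2, Rational(1, 2)))) (Z = Mul(Add(-14, Pow(Add(Pow(5, 2), Pow(Mul(1, 5), 2)), Rational(1, 2))), -27) = Mul(Add(-14, Pow(Add(25, Pow(5, 2)), Rational(1, 2))), -27) = Mul(Add(-14, Pow(Add(25, 25), Rational(1, 2))), -27) = Mul(Add(-14, Pow(50, Rational(1, 2))), -27) = Mul(Add(-14, Mul(5, Pow(2, Rational(1, 2)))), -27) = Add(378, Mul(-135, Pow(2, Rational(1, 2)))) ≈ 187.08)
Mul(Add(Z, 2857), Add(A, Pow(3846, -1))) = Mul(Add(Add(378, Mul(-135, Pow(2, Rational(1, 2)))), 2857), Add(-2709, Pow(3846, -1))) = Mul(Add(3235, Mul(-135, Pow(2, Rational(1, 2)))), Add(-2709, Rational(1, 3846))) = Mul(Add(3235, Mul(-135, Pow(2, Rational(1, 2)))), Rational(-10418813, 3846)) = Add(Rational(-33704860055, 3846), Mul(Rational(468846585, 1282), Pow(2, Rational(1, 2))))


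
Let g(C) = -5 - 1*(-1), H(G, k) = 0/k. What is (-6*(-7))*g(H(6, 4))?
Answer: -168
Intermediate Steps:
H(G, k) = 0
g(C) = -4 (g(C) = -5 + 1 = -4)
(-6*(-7))*g(H(6, 4)) = -6*(-7)*(-4) = 42*(-4) = -168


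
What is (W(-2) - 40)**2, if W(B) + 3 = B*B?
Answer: 1521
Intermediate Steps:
W(B) = -3 + B**2 (W(B) = -3 + B*B = -3 + B**2)
(W(-2) - 40)**2 = ((-3 + (-2)**2) - 40)**2 = ((-3 + 4) - 40)**2 = (1 - 40)**2 = (-39)**2 = 1521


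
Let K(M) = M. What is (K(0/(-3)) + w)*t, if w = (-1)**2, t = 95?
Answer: 95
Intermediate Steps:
w = 1
(K(0/(-3)) + w)*t = (0/(-3) + 1)*95 = (0*(-1/3) + 1)*95 = (0 + 1)*95 = 1*95 = 95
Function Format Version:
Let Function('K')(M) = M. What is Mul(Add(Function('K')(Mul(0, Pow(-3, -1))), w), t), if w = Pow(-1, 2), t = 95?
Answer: 95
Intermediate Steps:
w = 1
Mul(Add(Function('K')(Mul(0, Pow(-3, -1))), w), t) = Mul(Add(Mul(0, Pow(-3, -1)), 1), 95) = Mul(Add(Mul(0, Rational(-1, 3)), 1), 95) = Mul(Add(0, 1), 95) = Mul(1, 95) = 95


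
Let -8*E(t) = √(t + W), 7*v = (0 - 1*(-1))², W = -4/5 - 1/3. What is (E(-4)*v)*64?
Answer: -8*I*√1155/105 ≈ -2.5894*I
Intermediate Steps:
W = -17/15 (W = -4*⅕ - 1*⅓ = -⅘ - ⅓ = -17/15 ≈ -1.1333)
v = ⅐ (v = (0 - 1*(-1))²/7 = (0 + 1)²/7 = (⅐)*1² = (⅐)*1 = ⅐ ≈ 0.14286)
E(t) = -√(-17/15 + t)/8 (E(t) = -√(t - 17/15)/8 = -√(-17/15 + t)/8)
(E(-4)*v)*64 = (-√(-255 + 225*(-4))/120*(⅐))*64 = (-√(-255 - 900)/120*(⅐))*64 = (-I*√1155/120*(⅐))*64 = -I*√1155/840*64 = -8*I*√1155/105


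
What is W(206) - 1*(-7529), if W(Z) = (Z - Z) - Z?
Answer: 7323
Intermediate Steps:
W(Z) = -Z (W(Z) = 0 - Z = -Z)
W(206) - 1*(-7529) = -1*206 - 1*(-7529) = -206 + 7529 = 7323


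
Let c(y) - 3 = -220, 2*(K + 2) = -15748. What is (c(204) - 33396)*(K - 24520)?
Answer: 1088926748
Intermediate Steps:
K = -7876 (K = -2 + (½)*(-15748) = -2 - 7874 = -7876)
c(y) = -217 (c(y) = 3 - 220 = -217)
(c(204) - 33396)*(K - 24520) = (-217 - 33396)*(-7876 - 24520) = -33613*(-32396) = 1088926748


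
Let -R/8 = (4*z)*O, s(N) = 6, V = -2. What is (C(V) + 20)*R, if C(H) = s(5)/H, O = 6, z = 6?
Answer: -19584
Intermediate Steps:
C(H) = 6/H
R = -1152 (R = -8*4*6*6 = -192*6 = -8*144 = -1152)
(C(V) + 20)*R = (6/(-2) + 20)*(-1152) = (6*(-½) + 20)*(-1152) = (-3 + 20)*(-1152) = 17*(-1152) = -19584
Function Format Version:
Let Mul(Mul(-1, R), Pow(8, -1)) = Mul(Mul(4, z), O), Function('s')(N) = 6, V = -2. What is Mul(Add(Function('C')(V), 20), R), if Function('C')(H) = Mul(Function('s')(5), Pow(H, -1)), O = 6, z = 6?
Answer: -19584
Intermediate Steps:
Function('C')(H) = Mul(6, Pow(H, -1))
R = -1152 (R = Mul(-8, Mul(Mul(4, 6), 6)) = Mul(-8, Mul(24, 6)) = Mul(-8, 144) = -1152)
Mul(Add(Function('C')(V), 20), R) = Mul(Add(Mul(6, Pow(-2, -1)), 20), -1152) = Mul(Add(Mul(6, Rational(-1, 2)), 20), -1152) = Mul(Add(-3, 20), -1152) = Mul(17, -1152) = -19584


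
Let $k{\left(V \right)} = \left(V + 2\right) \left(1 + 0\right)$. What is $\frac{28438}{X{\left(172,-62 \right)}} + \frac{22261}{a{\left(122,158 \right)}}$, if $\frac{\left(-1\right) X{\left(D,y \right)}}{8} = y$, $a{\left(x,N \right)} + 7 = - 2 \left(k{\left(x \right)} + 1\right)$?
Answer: $- \frac{1866445}{63736} \approx -29.284$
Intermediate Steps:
$k{\left(V \right)} = 2 + V$ ($k{\left(V \right)} = \left(2 + V\right) 1 = 2 + V$)
$a{\left(x,N \right)} = -13 - 2 x$ ($a{\left(x,N \right)} = -7 - 2 \left(\left(2 + x\right) + 1\right) = -7 - 2 \left(3 + x\right) = -7 - \left(6 + 2 x\right) = -13 - 2 x$)
$X{\left(D,y \right)} = - 8 y$
$\frac{28438}{X{\left(172,-62 \right)}} + \frac{22261}{a{\left(122,158 \right)}} = \frac{28438}{\left(-8\right) \left(-62\right)} + \frac{22261}{-13 - 244} = \frac{28438}{496} + \frac{22261}{-13 - 244} = 28438 \cdot \frac{1}{496} + \frac{22261}{-257} = \frac{14219}{248} + 22261 \left(- \frac{1}{257}\right) = \frac{14219}{248} - \frac{22261}{257} = - \frac{1866445}{63736}$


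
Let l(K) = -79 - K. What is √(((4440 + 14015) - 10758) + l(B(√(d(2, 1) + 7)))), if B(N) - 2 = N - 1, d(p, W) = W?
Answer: √(7617 - 2*√2) ≈ 87.259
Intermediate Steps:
B(N) = 1 + N (B(N) = 2 + (N - 1) = 2 + (-1 + N) = 1 + N)
√(((4440 + 14015) - 10758) + l(B(√(d(2, 1) + 7)))) = √(((4440 + 14015) - 10758) + (-79 - (1 + √(1 + 7)))) = √((18455 - 10758) + (-79 - (1 + √8))) = √(7697 + (-79 - (1 + 2*√2))) = √(7697 + (-79 + (-1 - 2*√2))) = √(7697 + (-80 - 2*√2)) = √(7617 - 2*√2)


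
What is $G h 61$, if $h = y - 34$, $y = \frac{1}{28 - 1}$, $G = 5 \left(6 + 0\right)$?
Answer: $- \frac{559370}{9} \approx -62152.0$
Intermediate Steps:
$G = 30$ ($G = 5 \cdot 6 = 30$)
$y = \frac{1}{27} \approx 0.037037$
$h = - \frac{917}{27}$ ($h = \frac{1}{27} - 34 = - \frac{917}{27} \approx -33.963$)
$G h 61 = 30 \left(- \frac{917}{27}\right) 61 = \left(- \frac{9170}{9}\right) 61 = - \frac{559370}{9}$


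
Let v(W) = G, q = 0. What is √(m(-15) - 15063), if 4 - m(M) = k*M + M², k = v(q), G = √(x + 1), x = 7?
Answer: √(-15284 + 30*√2) ≈ 123.46*I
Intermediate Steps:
G = 2*√2 (G = √(7 + 1) = √8 = 2*√2 ≈ 2.8284)
v(W) = 2*√2
k = 2*√2 ≈ 2.8284
m(M) = 4 - M² - 2*M*√2 (m(M) = 4 - ((2*√2)*M + M²) = 4 - (2*M*√2 + M²) = 4 - (M² + 2*M*√2) = 4 + (-M² - 2*M*√2) = 4 - M² - 2*M*√2)
√(m(-15) - 15063) = √((4 - 1*(-15)² - 2*(-15)*√2) - 15063) = √((4 - 1*225 + 30*√2) - 15063) = √((4 - 225 + 30*√2) - 15063) = √((-221 + 30*√2) - 15063) = √(-15284 + 30*√2)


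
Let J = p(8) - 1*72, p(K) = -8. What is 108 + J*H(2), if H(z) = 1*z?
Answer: -52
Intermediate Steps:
H(z) = z
J = -80 (J = -8 - 1*72 = -8 - 72 = -80)
108 + J*H(2) = 108 - 80*2 = 108 - 160 = -52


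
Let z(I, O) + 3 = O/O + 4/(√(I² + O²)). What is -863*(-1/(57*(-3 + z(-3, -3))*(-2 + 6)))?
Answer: -12945/16492 - 863*√2/8246 ≈ -0.93293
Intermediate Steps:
z(I, O) = -2 + 4/√(I² + O²) (z(I, O) = -3 + (O/O + 4/(√(I² + O²))) = -3 + (1 + 4/√(I² + O²)) = -2 + 4/√(I² + O²))
-863*(-1/(57*(-3 + z(-3, -3))*(-2 + 6))) = -863*(-1/(57*(-3 + (-2 + 4/√((-3)² + (-3)²)))*(-2 + 6))) = -863*(-1/(228*(-3 + (-2 + 4/√(9 + 9))))) = -863*(-1/(228*(-3 + (-2 + 4/√18)))) = -863*(-1/(228*(-3 + (-2 + 4*(√2/6))))) = -863*(-1/(228*(-3 + (-2 + 2*√2/3)))) = -863*(-1/(228*(-5 + 2*√2/3))) = -863*(-1/(57*(-20 + 8*√2/3))) = -863/(1140 - 152*√2)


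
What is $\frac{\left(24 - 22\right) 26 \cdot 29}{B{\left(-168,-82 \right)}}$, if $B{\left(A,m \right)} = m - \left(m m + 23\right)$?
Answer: $- \frac{1508}{6829} \approx -0.22082$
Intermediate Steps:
$B{\left(A,m \right)} = -23 + m - m^{2}$ ($B{\left(A,m \right)} = m - \left(m^{2} + 23\right) = m - \left(23 + m^{2}\right) = -23 + m - m^{2}$)
$\frac{\left(24 - 22\right) 26 \cdot 29}{B{\left(-168,-82 \right)}} = \frac{\left(24 - 22\right) 26 \cdot 29}{-23 - 82 - \left(-82\right)^{2}} = \frac{\left(24 - 22\right) 26 \cdot 29}{-23 - 82 - 6724} = \frac{2 \cdot 26 \cdot 29}{-23 - 82 - 6724} = \frac{52 \cdot 29}{-6829} = 1508 \left(- \frac{1}{6829}\right) = - \frac{1508}{6829}$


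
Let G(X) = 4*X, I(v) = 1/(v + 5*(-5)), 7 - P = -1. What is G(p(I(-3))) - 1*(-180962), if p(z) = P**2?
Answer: 181218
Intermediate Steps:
P = 8 (P = 7 - 1*(-1) = 7 + 1 = 8)
I(v) = 1/(-25 + v) (I(v) = 1/(v - 25) = 1/(-25 + v))
p(z) = 64 (p(z) = 8**2 = 64)
G(p(I(-3))) - 1*(-180962) = 4*64 - 1*(-180962) = 256 + 180962 = 181218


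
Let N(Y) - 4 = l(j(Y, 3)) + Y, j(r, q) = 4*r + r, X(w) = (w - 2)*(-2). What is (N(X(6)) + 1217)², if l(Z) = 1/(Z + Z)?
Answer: 9416567521/6400 ≈ 1.4713e+6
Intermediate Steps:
X(w) = 4 - 2*w (X(w) = (-2 + w)*(-2) = 4 - 2*w)
j(r, q) = 5*r
l(Z) = 1/(2*Z)
N(Y) = 4 + Y + 1/(10*Y) (N(Y) = 4 + (1/(2*((5*Y))) + Y) = 4 + ((1/(5*Y))/2 + Y) = 4 + (1/(10*Y) + Y) = 4 + (Y + 1/(10*Y)) = 4 + Y + 1/(10*Y))
(N(X(6)) + 1217)² = ((4 + (4 - 2*6) + 1/(10*(4 - 2*6))) + 1217)² = ((4 + (4 - 12) + 1/(10*(4 - 12))) + 1217)² = ((4 - 8 + (⅒)/(-8)) + 1217)² = ((4 - 8 + (⅒)*(-⅛)) + 1217)² = ((4 - 8 - 1/80) + 1217)² = (-321/80 + 1217)² = (97039/80)² = 9416567521/6400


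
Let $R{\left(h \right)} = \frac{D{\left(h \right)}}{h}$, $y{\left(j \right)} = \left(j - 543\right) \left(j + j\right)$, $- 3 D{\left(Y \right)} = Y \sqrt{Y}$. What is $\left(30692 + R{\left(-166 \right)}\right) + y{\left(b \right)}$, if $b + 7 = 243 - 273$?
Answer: $73612 - \frac{i \sqrt{166}}{3} \approx 73612.0 - 4.2947 i$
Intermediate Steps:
$b = -37$ ($b = -7 + \left(243 - 273\right) = -7 - 30 = -37$)
$D{\left(Y \right)} = - \frac{Y^{\frac{3}{2}}}{3}$ ($D{\left(Y \right)} = - \frac{Y \sqrt{Y}}{3} = - \frac{Y^{\frac{3}{2}}}{3}$)
$y{\left(j \right)} = 2 j \left(-543 + j\right)$ ($y{\left(j \right)} = \left(-543 + j\right) 2 j = 2 j \left(-543 + j\right)$)
$R{\left(h \right)} = - \frac{\sqrt{h}}{3}$ ($R{\left(h \right)} = \frac{\left(- \frac{1}{3}\right) h^{\frac{3}{2}}}{h} = - \frac{\sqrt{h}}{3}$)
$\left(30692 + R{\left(-166 \right)}\right) + y{\left(b \right)} = \left(30692 - \frac{\sqrt{-166}}{3}\right) + 2 \left(-37\right) \left(-543 - 37\right) = \left(30692 - \frac{i \sqrt{166}}{3}\right) + 2 \left(-37\right) \left(-580\right) = \left(30692 - \frac{i \sqrt{166}}{3}\right) + 42920 = 73612 - \frac{i \sqrt{166}}{3}$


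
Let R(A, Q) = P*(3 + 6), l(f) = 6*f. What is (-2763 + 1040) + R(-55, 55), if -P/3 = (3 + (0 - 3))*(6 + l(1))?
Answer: -1723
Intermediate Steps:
P = 0 (P = -3*(3 + (0 - 3))*(6 + 6*1) = -3*(3 - 3)*(6 + 6) = -0*12 = -3*0 = 0)
R(A, Q) = 0 (R(A, Q) = 0*(3 + 6) = 0*9 = 0)
(-2763 + 1040) + R(-55, 55) = (-2763 + 1040) + 0 = -1723 + 0 = -1723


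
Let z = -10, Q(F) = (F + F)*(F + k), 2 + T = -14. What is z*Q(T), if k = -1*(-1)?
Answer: -4800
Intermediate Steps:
k = 1
T = -16 (T = -2 - 14 = -16)
Q(F) = 2*F*(1 + F) (Q(F) = (F + F)*(F + 1) = (2*F)*(1 + F) = 2*F*(1 + F))
z*Q(T) = -20*(-16)*(1 - 16) = -20*(-16)*(-15) = -10*480 = -4800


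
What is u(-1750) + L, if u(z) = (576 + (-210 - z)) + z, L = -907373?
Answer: -907007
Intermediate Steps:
u(z) = 366 (u(z) = (366 - z) + z = 366)
u(-1750) + L = 366 - 907373 = -907007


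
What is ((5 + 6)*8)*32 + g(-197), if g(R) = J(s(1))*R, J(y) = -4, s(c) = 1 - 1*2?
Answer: 3604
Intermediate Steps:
s(c) = -1 (s(c) = 1 - 2 = -1)
g(R) = -4*R
((5 + 6)*8)*32 + g(-197) = ((5 + 6)*8)*32 - 4*(-197) = (11*8)*32 + 788 = 88*32 + 788 = 2816 + 788 = 3604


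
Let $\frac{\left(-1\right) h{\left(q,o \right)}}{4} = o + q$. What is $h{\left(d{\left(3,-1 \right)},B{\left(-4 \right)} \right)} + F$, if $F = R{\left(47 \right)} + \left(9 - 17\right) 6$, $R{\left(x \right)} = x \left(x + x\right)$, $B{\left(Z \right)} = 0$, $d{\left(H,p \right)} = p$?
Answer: $4374$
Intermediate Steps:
$h{\left(q,o \right)} = - 4 o - 4 q$ ($h{\left(q,o \right)} = - 4 \left(o + q\right) = - 4 o - 4 q$)
$R{\left(x \right)} = 2 x^{2}$ ($R{\left(x \right)} = x 2 x = 2 x^{2}$)
$F = 4370$ ($F = 2 \cdot 47^{2} + \left(9 - 17\right) 6 = 2 \cdot 2209 - 48 = 4418 - 48 = 4370$)
$h{\left(d{\left(3,-1 \right)},B{\left(-4 \right)} \right)} + F = \left(\left(-4\right) 0 - -4\right) + 4370 = \left(0 + 4\right) + 4370 = 4 + 4370 = 4374$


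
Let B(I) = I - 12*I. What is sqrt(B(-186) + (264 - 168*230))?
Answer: I*sqrt(36330) ≈ 190.6*I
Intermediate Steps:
B(I) = -11*I
sqrt(B(-186) + (264 - 168*230)) = sqrt(-11*(-186) + (264 - 168*230)) = sqrt(2046 + (264 - 38640)) = sqrt(2046 - 38376) = sqrt(-36330) = I*sqrt(36330)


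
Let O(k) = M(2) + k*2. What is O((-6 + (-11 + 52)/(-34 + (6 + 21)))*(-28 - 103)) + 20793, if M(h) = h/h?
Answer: 167304/7 ≈ 23901.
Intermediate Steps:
M(h) = 1
O(k) = 1 + 2*k (O(k) = 1 + k*2 = 1 + 2*k)
O((-6 + (-11 + 52)/(-34 + (6 + 21)))*(-28 - 103)) + 20793 = (1 + 2*((-6 + (-11 + 52)/(-34 + (6 + 21)))*(-28 - 103))) + 20793 = (1 + 2*((-6 + 41/(-34 + 27))*(-131))) + 20793 = (1 + 2*((-6 + 41/(-7))*(-131))) + 20793 = (1 + 2*((-6 + 41*(-1/7))*(-131))) + 20793 = (1 + 2*((-6 - 41/7)*(-131))) + 20793 = (1 + 2*(-83/7*(-131))) + 20793 = (1 + 2*(10873/7)) + 20793 = (1 + 21746/7) + 20793 = 21753/7 + 20793 = 167304/7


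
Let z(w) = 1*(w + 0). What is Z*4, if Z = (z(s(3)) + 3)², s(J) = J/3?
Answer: 64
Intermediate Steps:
s(J) = J/3 (s(J) = J*(⅓) = J/3)
z(w) = w (z(w) = 1*w = w)
Z = 16 (Z = ((⅓)*3 + 3)² = (1 + 3)² = 4² = 16)
Z*4 = 16*4 = 64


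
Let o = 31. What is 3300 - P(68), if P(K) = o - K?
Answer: 3337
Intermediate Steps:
P(K) = 31 - K
3300 - P(68) = 3300 - (31 - 1*68) = 3300 - (31 - 68) = 3300 - 1*(-37) = 3300 + 37 = 3337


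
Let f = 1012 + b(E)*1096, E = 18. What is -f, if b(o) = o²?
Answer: -356116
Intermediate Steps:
f = 356116 (f = 1012 + 18²*1096 = 1012 + 324*1096 = 1012 + 355104 = 356116)
-f = -1*356116 = -356116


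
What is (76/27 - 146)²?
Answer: 14945956/729 ≈ 20502.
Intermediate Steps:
(76/27 - 146)² = (-3866/27)² = 14945956/729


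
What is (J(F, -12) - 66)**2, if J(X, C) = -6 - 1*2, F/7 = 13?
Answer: 5476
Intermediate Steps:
F = 91 (F = 7*13 = 91)
J(X, C) = -8 (J(X, C) = -6 - 2 = -8)
(J(F, -12) - 66)**2 = (-8 - 66)**2 = (-74)**2 = 5476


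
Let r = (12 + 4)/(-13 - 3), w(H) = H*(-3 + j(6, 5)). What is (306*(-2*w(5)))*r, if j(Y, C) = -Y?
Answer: -27540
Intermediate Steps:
w(H) = -9*H (w(H) = H*(-3 - 1*6) = H*(-3 - 6) = H*(-9) = -9*H)
r = -1 (r = 16/(-16) = 16*(-1/16) = -1)
(306*(-2*w(5)))*r = (306*(-(-18)*5))*(-1) = (306*(-2*(-45)))*(-1) = (306*90)*(-1) = 27540*(-1) = -27540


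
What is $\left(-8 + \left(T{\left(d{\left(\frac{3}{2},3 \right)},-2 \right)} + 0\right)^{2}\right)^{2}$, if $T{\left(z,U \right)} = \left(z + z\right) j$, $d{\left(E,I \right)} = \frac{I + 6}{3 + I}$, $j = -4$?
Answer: $18496$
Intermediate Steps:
$d{\left(E,I \right)} = \frac{6 + I}{3 + I}$
$T{\left(z,U \right)} = - 8 z$ ($T{\left(z,U \right)} = \left(z + z\right) \left(-4\right) = 2 z \left(-4\right) = - 8 z$)
$\left(-8 + \left(T{\left(d{\left(\frac{3}{2},3 \right)},-2 \right)} + 0\right)^{2}\right)^{2} = \left(-8 + \left(- 8 \frac{6 + 3}{3 + 3} + 0\right)^{2}\right)^{2} = \left(-8 + \left(- 8 \cdot \frac{1}{6} \cdot 9 + 0\right)^{2}\right)^{2} = \left(-8 + \left(\left(-8\right) \frac{3}{2} + 0\right)^{2}\right)^{2} = \left(-8 + \left(-12 + 0\right)^{2}\right)^{2} = \left(-8 + \left(-12\right)^{2}\right)^{2} = \left(-8 + 144\right)^{2} = 136^{2} = 18496$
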